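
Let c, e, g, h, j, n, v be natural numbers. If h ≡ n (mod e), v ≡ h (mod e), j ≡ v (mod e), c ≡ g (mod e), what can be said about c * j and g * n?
c * j ≡ g * n (mod e)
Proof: j ≡ v (mod e) and v ≡ h (mod e), therefore j ≡ h (mod e). From h ≡ n (mod e), j ≡ n (mod e). Since c ≡ g (mod e), c * j ≡ g * n (mod e).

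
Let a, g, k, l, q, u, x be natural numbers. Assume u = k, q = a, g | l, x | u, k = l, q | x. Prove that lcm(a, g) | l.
From u = k and k = l, u = l. q | x and x | u, hence q | u. Since u = l, q | l. q = a, so a | l. Since g | l, lcm(a, g) | l.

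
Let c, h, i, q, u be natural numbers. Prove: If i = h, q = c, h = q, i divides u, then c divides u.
i = h and h = q, hence i = q. i divides u, so q divides u. q = c, so c divides u.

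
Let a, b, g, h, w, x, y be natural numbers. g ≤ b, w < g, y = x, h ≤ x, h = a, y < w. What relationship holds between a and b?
a < b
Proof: Because h = a and h ≤ x, a ≤ x. y < w and w < g, so y < g. g ≤ b, so y < b. Since y = x, x < b. a ≤ x, so a < b.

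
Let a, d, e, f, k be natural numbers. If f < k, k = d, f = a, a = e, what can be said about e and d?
e < d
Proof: From f = a and f < k, a < k. Since k = d, a < d. Since a = e, e < d.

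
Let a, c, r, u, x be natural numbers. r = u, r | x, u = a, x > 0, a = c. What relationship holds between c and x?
c ≤ x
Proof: u = a and a = c, thus u = c. Because r | x and x > 0, r ≤ x. r = u, so u ≤ x. From u = c, c ≤ x.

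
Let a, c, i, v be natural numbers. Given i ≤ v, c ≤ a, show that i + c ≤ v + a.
i ≤ v and c ≤ a. By adding inequalities, i + c ≤ v + a.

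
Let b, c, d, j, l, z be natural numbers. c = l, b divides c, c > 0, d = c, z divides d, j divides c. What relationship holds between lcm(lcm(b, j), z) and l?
lcm(lcm(b, j), z) ≤ l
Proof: Since b divides c and j divides c, lcm(b, j) divides c. From d = c and z divides d, z divides c. Since lcm(b, j) divides c, lcm(lcm(b, j), z) divides c. Since c > 0, lcm(lcm(b, j), z) ≤ c. Since c = l, lcm(lcm(b, j), z) ≤ l.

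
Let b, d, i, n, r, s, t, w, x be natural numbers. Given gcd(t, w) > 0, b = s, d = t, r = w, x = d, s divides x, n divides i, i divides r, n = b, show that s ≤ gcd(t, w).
x = d and s divides x, therefore s divides d. d = t, so s divides t. Because n = b and n divides i, b divides i. b = s, so s divides i. r = w and i divides r, so i divides w. s divides i, so s divides w. Since s divides t, s divides gcd(t, w). gcd(t, w) > 0, so s ≤ gcd(t, w).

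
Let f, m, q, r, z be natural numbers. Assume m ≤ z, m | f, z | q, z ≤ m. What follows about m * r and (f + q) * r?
m * r | (f + q) * r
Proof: From z ≤ m and m ≤ z, z = m. Since z | q, m | q. Since m | f, m | f + q. Then m * r | (f + q) * r.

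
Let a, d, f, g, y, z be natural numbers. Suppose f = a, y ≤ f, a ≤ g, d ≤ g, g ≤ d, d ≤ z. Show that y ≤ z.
Since f = a and y ≤ f, y ≤ a. a ≤ g, so y ≤ g. Since d ≤ g and g ≤ d, d = g. Since d ≤ z, g ≤ z. Since y ≤ g, y ≤ z.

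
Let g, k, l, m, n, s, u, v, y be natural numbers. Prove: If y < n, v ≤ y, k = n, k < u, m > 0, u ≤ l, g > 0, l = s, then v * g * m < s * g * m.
v ≤ y and y < n, so v < n. k = n and k < u, hence n < u. Since v < n, v < u. Since u ≤ l, v < l. l = s, so v < s. From g > 0, v * g < s * g. Since m > 0, v * g * m < s * g * m.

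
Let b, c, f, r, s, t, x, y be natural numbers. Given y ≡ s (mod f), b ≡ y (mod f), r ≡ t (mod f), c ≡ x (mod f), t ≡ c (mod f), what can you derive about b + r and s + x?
b + r ≡ s + x (mod f)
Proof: b ≡ y (mod f) and y ≡ s (mod f), hence b ≡ s (mod f). Since r ≡ t (mod f) and t ≡ c (mod f), r ≡ c (mod f). c ≡ x (mod f), so r ≡ x (mod f). Since b ≡ s (mod f), by adding congruences, b + r ≡ s + x (mod f).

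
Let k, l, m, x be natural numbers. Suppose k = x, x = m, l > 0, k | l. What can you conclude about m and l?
m ≤ l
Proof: k = x and x = m, hence k = m. Since k | l, m | l. Because l > 0, m ≤ l.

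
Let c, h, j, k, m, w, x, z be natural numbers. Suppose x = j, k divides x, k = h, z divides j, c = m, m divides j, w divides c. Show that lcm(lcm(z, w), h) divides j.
From c = m and w divides c, w divides m. Since m divides j, w divides j. z divides j, so lcm(z, w) divides j. k = h and k divides x, hence h divides x. From x = j, h divides j. Since lcm(z, w) divides j, lcm(lcm(z, w), h) divides j.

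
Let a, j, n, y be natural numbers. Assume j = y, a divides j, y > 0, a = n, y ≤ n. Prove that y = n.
Since j = y and a divides j, a divides y. Since y > 0, a ≤ y. a = n, so n ≤ y. y ≤ n, so y = n.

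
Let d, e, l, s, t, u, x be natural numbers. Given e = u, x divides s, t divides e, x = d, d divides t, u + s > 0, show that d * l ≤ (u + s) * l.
Because e = u and t divides e, t divides u. Since d divides t, d divides u. Because x = d and x divides s, d divides s. d divides u, so d divides u + s. u + s > 0, so d ≤ u + s. By multiplying by a non-negative, d * l ≤ (u + s) * l.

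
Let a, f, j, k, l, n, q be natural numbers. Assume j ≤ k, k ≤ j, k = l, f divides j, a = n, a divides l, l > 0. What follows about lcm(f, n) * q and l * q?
lcm(f, n) * q ≤ l * q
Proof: Because j ≤ k and k ≤ j, j = k. k = l, so j = l. Since f divides j, f divides l. a = n and a divides l, so n divides l. Since f divides l, lcm(f, n) divides l. l > 0, so lcm(f, n) ≤ l. By multiplying by a non-negative, lcm(f, n) * q ≤ l * q.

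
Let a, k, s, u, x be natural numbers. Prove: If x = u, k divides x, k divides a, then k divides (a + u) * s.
x = u and k divides x, so k divides u. k divides a, so k divides a + u. Then k divides (a + u) * s.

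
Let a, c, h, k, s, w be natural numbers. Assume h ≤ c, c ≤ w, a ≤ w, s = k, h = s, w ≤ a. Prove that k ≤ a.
w ≤ a and a ≤ w, thus w = a. h = s and s = k, hence h = k. Since h ≤ c and c ≤ w, h ≤ w. h = k, so k ≤ w. Because w = a, k ≤ a.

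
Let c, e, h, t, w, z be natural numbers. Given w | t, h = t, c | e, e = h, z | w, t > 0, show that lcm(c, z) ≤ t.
e = h and h = t, so e = t. Since c | e, c | t. z | w and w | t, thus z | t. Since c | t, lcm(c, z) | t. Because t > 0, lcm(c, z) ≤ t.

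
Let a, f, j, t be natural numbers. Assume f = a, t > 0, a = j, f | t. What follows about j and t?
j ≤ t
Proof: f = a and f | t, thus a | t. t > 0, so a ≤ t. From a = j, j ≤ t.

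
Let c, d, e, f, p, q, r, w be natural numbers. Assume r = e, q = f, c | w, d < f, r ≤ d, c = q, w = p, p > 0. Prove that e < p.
r = e and r ≤ d, hence e ≤ d. d < f, so e < f. Since c = q and q = f, c = f. Since c | w, f | w. Because w = p, f | p. Since p > 0, f ≤ p. Since e < f, e < p.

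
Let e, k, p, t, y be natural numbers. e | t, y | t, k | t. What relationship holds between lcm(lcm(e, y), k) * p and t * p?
lcm(lcm(e, y), k) * p | t * p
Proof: e | t and y | t, hence lcm(e, y) | t. Since k | t, lcm(lcm(e, y), k) | t. Then lcm(lcm(e, y), k) * p | t * p.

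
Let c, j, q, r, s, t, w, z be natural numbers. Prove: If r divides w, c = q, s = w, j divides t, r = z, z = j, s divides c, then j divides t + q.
r = z and z = j, thus r = j. s = w and s divides c, thus w divides c. Since r divides w, r divides c. Since r = j, j divides c. c = q, so j divides q. j divides t, so j divides t + q.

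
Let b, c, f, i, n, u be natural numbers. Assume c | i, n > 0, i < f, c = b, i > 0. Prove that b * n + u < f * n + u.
c = b and c | i, thus b | i. i > 0, so b ≤ i. i < f, so b < f. n > 0, so b * n < f * n. Then b * n + u < f * n + u.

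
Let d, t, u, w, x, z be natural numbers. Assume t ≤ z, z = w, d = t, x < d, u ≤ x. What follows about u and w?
u < w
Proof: u ≤ x and x < d, therefore u < d. From d = t, u < t. z = w and t ≤ z, thus t ≤ w. u < t, so u < w.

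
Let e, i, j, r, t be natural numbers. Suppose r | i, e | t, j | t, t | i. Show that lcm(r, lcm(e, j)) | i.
e | t and j | t, thus lcm(e, j) | t. Since t | i, lcm(e, j) | i. r | i, so lcm(r, lcm(e, j)) | i.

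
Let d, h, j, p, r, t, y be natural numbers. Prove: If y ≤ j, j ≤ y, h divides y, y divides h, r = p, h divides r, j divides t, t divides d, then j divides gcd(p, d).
Since y ≤ j and j ≤ y, y = j. h divides y and y divides h, thus h = y. Since r = p and h divides r, h divides p. From h = y, y divides p. Since y = j, j divides p. Because j divides t and t divides d, j divides d. j divides p, so j divides gcd(p, d).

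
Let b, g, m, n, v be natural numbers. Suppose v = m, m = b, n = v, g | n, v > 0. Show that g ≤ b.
Because v = m and m = b, v = b. n = v and g | n, therefore g | v. Since v > 0, g ≤ v. Since v = b, g ≤ b.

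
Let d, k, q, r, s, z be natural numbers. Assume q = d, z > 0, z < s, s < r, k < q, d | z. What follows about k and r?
k < r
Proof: q = d and k < q, so k < d. d | z and z > 0, so d ≤ z. z < s, so d < s. From k < d, k < s. Because s < r, k < r.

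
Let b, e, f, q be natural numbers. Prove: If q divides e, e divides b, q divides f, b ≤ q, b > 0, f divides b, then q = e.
From q divides f and f divides b, q divides b. Since b > 0, q ≤ b. Since b ≤ q, b = q. Since e divides b, e divides q. q divides e, so q = e.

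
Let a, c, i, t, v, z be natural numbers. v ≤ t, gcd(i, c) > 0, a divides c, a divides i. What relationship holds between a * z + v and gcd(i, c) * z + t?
a * z + v ≤ gcd(i, c) * z + t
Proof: Because a divides i and a divides c, a divides gcd(i, c). gcd(i, c) > 0, so a ≤ gcd(i, c). By multiplying by a non-negative, a * z ≤ gcd(i, c) * z. v ≤ t, so a * z + v ≤ gcd(i, c) * z + t.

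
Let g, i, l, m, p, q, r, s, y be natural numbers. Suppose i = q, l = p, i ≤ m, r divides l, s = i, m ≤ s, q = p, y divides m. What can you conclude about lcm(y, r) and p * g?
lcm(y, r) divides p * g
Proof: i = q and q = p, thus i = p. Because s = i and m ≤ s, m ≤ i. i ≤ m, so m = i. y divides m, so y divides i. Since i = p, y divides p. l = p and r divides l, hence r divides p. y divides p, so lcm(y, r) divides p. Then lcm(y, r) divides p * g.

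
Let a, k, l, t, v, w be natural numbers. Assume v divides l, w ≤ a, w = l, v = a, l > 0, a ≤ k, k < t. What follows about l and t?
l < t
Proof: v = a and v divides l, hence a divides l. l > 0, so a ≤ l. Since w = l and w ≤ a, l ≤ a. Since a ≤ l, a = l. a ≤ k and k < t, therefore a < t. Since a = l, l < t.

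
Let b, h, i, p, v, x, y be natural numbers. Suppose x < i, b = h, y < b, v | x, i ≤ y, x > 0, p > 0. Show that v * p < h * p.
Because v | x and x > 0, v ≤ x. x < i and i ≤ y, therefore x < y. b = h and y < b, hence y < h. x < y, so x < h. Since v ≤ x, v < h. Because p > 0, v * p < h * p.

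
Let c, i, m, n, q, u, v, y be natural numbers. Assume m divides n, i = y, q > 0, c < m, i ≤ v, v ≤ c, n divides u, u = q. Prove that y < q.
i ≤ v and v ≤ c, thus i ≤ c. Since i = y, y ≤ c. Since c < m, y < m. Because m divides n and n divides u, m divides u. Because u = q, m divides q. q > 0, so m ≤ q. Since y < m, y < q.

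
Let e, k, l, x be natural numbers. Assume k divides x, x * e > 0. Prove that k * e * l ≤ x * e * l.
Because k divides x, k * e divides x * e. Since x * e > 0, k * e ≤ x * e. By multiplying by a non-negative, k * e * l ≤ x * e * l.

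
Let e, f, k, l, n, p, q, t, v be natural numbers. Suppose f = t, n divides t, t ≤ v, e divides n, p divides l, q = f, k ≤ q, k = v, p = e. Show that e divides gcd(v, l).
q = f and f = t, therefore q = t. k = v and k ≤ q, thus v ≤ q. q = t, so v ≤ t. Since t ≤ v, t = v. e divides n and n divides t, therefore e divides t. Since t = v, e divides v. Because p = e and p divides l, e divides l. Since e divides v, e divides gcd(v, l).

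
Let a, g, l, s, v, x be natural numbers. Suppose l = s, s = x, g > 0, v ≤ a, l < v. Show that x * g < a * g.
Since l = s and s = x, l = x. l < v, so x < v. Since v ≤ a, x < a. g > 0, so x * g < a * g.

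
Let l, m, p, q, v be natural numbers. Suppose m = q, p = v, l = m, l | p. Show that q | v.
Since l = m and l | p, m | p. p = v, so m | v. m = q, so q | v.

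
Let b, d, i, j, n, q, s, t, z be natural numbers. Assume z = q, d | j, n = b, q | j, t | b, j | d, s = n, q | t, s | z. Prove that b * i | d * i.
q | t and t | b, so q | b. s = n and n = b, thus s = b. z = q and s | z, hence s | q. s = b, so b | q. Since q | b, q = b. j | d and d | j, so j = d. Since q | j, q | d. q = b, so b | d. Then b * i | d * i.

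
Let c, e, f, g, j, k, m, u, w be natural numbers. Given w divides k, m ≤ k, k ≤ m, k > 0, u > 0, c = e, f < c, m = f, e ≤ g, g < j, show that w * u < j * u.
k ≤ m and m ≤ k, so k = m. m = f, so k = f. From w divides k and k > 0, w ≤ k. k = f, so w ≤ f. Because c = e and f < c, f < e. From e ≤ g, f < g. g < j, so f < j. Since w ≤ f, w < j. Combining with u > 0, by multiplying by a positive, w * u < j * u.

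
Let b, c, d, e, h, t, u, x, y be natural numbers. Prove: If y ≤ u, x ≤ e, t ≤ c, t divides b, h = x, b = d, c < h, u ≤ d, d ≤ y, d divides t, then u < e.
Since b = d and t divides b, t divides d. d divides t, so t = d. d ≤ y and y ≤ u, thus d ≤ u. Since u ≤ d, d = u. t = d, so t = u. Because t ≤ c and c < h, t < h. Since h = x, t < x. x ≤ e, so t < e. Since t = u, u < e.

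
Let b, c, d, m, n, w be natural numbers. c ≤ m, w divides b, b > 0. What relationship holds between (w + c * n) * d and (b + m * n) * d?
(w + c * n) * d ≤ (b + m * n) * d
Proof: Because w divides b and b > 0, w ≤ b. c ≤ m. By multiplying by a non-negative, c * n ≤ m * n. Since w ≤ b, w + c * n ≤ b + m * n. By multiplying by a non-negative, (w + c * n) * d ≤ (b + m * n) * d.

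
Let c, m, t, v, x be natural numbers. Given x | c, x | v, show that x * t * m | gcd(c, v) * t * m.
Because x | c and x | v, x | gcd(c, v). Then x * t | gcd(c, v) * t. Then x * t * m | gcd(c, v) * t * m.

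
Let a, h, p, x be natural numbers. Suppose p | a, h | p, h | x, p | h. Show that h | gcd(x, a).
From p | h and h | p, p = h. Since p | a, h | a. Since h | x, h | gcd(x, a).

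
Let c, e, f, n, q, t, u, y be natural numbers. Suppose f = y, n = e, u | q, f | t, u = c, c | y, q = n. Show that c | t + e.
Because f = y and f | t, y | t. Since c | y, c | t. q = n and u | q, thus u | n. Since u = c, c | n. n = e, so c | e. From c | t, c | t + e.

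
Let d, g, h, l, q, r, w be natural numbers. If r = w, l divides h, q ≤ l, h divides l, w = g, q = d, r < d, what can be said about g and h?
g < h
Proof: Because l divides h and h divides l, l = h. From q = d and q ≤ l, d ≤ l. Since r < d, r < l. Since r = w, w < l. w = g, so g < l. l = h, so g < h.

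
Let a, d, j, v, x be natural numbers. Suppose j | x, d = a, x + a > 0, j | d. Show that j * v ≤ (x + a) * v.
d = a and j | d, therefore j | a. Because j | x, j | x + a. Since x + a > 0, j ≤ x + a. Then j * v ≤ (x + a) * v.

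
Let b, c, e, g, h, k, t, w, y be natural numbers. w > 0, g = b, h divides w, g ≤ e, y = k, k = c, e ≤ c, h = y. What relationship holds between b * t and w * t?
b * t ≤ w * t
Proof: Since g ≤ e and e ≤ c, g ≤ c. Since g = b, b ≤ c. Because h = y and y = k, h = k. h divides w, so k divides w. Since w > 0, k ≤ w. k = c, so c ≤ w. b ≤ c, so b ≤ w. By multiplying by a non-negative, b * t ≤ w * t.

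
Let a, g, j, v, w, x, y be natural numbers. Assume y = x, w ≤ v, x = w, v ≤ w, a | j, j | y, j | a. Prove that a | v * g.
Since y = x and x = w, y = w. From w ≤ v and v ≤ w, w = v. y = w, so y = v. j | a and a | j, hence j = a. Because j | y, a | y. Since y = v, a | v. Then a | v * g.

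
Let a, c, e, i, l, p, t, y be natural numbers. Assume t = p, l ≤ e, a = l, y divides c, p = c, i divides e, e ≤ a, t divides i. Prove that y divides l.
a = l and e ≤ a, hence e ≤ l. l ≤ e, so e = l. t = p and t divides i, hence p divides i. i divides e, so p divides e. Since p = c, c divides e. Since y divides c, y divides e. Since e = l, y divides l.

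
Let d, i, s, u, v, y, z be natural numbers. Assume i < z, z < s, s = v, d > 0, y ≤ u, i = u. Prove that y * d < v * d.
i < z and z < s, thus i < s. i = u, so u < s. s = v, so u < v. Since y ≤ u, y < v. Since d > 0, by multiplying by a positive, y * d < v * d.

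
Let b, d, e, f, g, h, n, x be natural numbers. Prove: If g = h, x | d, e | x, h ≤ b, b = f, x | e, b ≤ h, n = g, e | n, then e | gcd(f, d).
h ≤ b and b ≤ h, hence h = b. From b = f, h = f. Because n = g and g = h, n = h. e | n, so e | h. Since h = f, e | f. x | e and e | x, so x = e. Since x | d, e | d. e | f, so e | gcd(f, d).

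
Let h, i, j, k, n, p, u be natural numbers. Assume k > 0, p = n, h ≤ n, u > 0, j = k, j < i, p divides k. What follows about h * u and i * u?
h * u < i * u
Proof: Because p divides k and k > 0, p ≤ k. p = n, so n ≤ k. Since h ≤ n, h ≤ k. j = k and j < i, hence k < i. From h ≤ k, h < i. Since u > 0, by multiplying by a positive, h * u < i * u.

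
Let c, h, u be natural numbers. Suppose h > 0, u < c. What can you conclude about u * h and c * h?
u * h < c * h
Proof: Since u < c and h > 0, by multiplying by a positive, u * h < c * h.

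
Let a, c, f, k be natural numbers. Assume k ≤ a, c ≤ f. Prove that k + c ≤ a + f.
k ≤ a and c ≤ f. By adding inequalities, k + c ≤ a + f.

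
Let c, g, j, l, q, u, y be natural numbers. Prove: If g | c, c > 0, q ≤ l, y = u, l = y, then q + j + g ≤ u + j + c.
l = y and q ≤ l, so q ≤ y. Because y = u, q ≤ u. Then q + j ≤ u + j. Since g | c and c > 0, g ≤ c. From q + j ≤ u + j, q + j + g ≤ u + j + c.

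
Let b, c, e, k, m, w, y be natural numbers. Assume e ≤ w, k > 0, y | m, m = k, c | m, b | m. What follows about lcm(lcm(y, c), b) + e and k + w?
lcm(lcm(y, c), b) + e ≤ k + w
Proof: y | m and c | m, hence lcm(y, c) | m. Since b | m, lcm(lcm(y, c), b) | m. From m = k, lcm(lcm(y, c), b) | k. k > 0, so lcm(lcm(y, c), b) ≤ k. e ≤ w, so lcm(lcm(y, c), b) + e ≤ k + w.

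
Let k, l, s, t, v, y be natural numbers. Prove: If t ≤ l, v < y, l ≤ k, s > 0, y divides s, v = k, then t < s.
Since t ≤ l and l ≤ k, t ≤ k. v = k and v < y, therefore k < y. Since t ≤ k, t < y. From y divides s and s > 0, y ≤ s. Since t < y, t < s.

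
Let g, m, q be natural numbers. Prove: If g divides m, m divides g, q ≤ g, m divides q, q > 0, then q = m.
Since g divides m and m divides g, g = m. q ≤ g, so q ≤ m. m divides q and q > 0, therefore m ≤ q. q ≤ m, so q = m.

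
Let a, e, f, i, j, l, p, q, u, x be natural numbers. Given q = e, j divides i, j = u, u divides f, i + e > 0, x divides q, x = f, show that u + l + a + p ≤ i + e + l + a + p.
j = u and j divides i, hence u divides i. x = f and x divides q, so f divides q. Since u divides f, u divides q. Since q = e, u divides e. Because u divides i, u divides i + e. Since i + e > 0, u ≤ i + e. Then u + l ≤ i + e + l. Then u + l + a ≤ i + e + l + a. Then u + l + a + p ≤ i + e + l + a + p.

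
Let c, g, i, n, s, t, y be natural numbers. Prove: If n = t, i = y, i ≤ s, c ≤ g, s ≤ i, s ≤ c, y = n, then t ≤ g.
From i = y and y = n, i = n. n = t, so i = t. From s ≤ i and i ≤ s, s = i. Since s ≤ c and c ≤ g, s ≤ g. s = i, so i ≤ g. Since i = t, t ≤ g.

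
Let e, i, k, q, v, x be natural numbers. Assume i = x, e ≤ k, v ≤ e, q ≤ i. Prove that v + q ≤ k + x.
From v ≤ e and e ≤ k, v ≤ k. i = x and q ≤ i, hence q ≤ x. v ≤ k, so v + q ≤ k + x.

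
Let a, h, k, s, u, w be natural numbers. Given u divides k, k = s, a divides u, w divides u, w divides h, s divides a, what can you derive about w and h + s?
w divides h + s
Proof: k = s and u divides k, thus u divides s. s divides a and a divides u, so s divides u. u divides s, so u = s. Since w divides u, w divides s. From w divides h, w divides h + s.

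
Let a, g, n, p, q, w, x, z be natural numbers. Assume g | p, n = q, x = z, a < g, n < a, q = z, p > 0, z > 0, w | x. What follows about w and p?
w < p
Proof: From x = z and w | x, w | z. Since z > 0, w ≤ z. n = q and q = z, thus n = z. Since n < a and a < g, n < g. n = z, so z < g. g | p and p > 0, thus g ≤ p. Since z < g, z < p. w ≤ z, so w < p.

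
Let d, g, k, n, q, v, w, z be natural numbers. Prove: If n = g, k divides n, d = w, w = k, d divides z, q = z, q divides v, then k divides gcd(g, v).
Because n = g and k divides n, k divides g. Since d = w and w = k, d = k. q = z and q divides v, therefore z divides v. From d divides z, d divides v. Since d = k, k divides v. Since k divides g, k divides gcd(g, v).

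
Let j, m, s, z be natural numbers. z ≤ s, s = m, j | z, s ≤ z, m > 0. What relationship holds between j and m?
j ≤ m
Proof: Because z ≤ s and s ≤ z, z = s. s = m, so z = m. Because j | z, j | m. Since m > 0, j ≤ m.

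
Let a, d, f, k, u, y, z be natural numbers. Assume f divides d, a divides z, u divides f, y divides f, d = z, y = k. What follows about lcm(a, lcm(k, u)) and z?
lcm(a, lcm(k, u)) divides z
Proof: y = k and y divides f, hence k divides f. Since u divides f, lcm(k, u) divides f. From d = z and f divides d, f divides z. Since lcm(k, u) divides f, lcm(k, u) divides z. a divides z, so lcm(a, lcm(k, u)) divides z.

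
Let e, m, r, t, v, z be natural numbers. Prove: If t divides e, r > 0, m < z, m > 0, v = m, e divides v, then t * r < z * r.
v = m and e divides v, so e divides m. Since t divides e, t divides m. From m > 0, t ≤ m. m < z, so t < z. From r > 0, by multiplying by a positive, t * r < z * r.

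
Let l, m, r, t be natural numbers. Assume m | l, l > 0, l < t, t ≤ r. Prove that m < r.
m | l and l > 0, thus m ≤ l. l < t and t ≤ r, so l < r. m ≤ l, so m < r.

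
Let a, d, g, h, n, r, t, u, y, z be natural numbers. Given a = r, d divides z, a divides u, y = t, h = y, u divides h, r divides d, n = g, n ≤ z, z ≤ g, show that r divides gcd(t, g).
a = r and a divides u, hence r divides u. Since u divides h, r divides h. Since h = y, r divides y. Since y = t, r divides t. n = g and n ≤ z, hence g ≤ z. z ≤ g, so z = g. Because r divides d and d divides z, r divides z. Since z = g, r divides g. Because r divides t, r divides gcd(t, g).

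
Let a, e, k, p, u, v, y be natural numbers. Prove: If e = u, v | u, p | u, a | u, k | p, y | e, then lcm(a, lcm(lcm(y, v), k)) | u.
e = u and y | e, thus y | u. v | u, so lcm(y, v) | u. From k | p and p | u, k | u. lcm(y, v) | u, so lcm(lcm(y, v), k) | u. a | u, so lcm(a, lcm(lcm(y, v), k)) | u.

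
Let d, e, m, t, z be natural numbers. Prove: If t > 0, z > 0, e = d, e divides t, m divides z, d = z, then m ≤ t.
Since m divides z and z > 0, m ≤ z. e = d and d = z, therefore e = z. e divides t and t > 0, so e ≤ t. e = z, so z ≤ t. Since m ≤ z, m ≤ t.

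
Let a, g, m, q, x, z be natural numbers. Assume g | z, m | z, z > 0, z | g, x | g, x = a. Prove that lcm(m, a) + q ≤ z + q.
Since g | z and z | g, g = z. x | g, so x | z. x = a, so a | z. Since m | z, lcm(m, a) | z. z > 0, so lcm(m, a) ≤ z. Then lcm(m, a) + q ≤ z + q.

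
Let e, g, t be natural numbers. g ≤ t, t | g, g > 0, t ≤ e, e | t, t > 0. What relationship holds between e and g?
e = g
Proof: Since t | g and g > 0, t ≤ g. Since g ≤ t, g = t. Because e | t and t > 0, e ≤ t. t ≤ e, so t = e. Since g = t, g = e. Then e = g.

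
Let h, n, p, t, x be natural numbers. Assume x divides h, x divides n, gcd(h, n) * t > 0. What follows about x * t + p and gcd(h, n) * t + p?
x * t + p ≤ gcd(h, n) * t + p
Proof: x divides h and x divides n, thus x divides gcd(h, n). Then x * t divides gcd(h, n) * t. From gcd(h, n) * t > 0, x * t ≤ gcd(h, n) * t. Then x * t + p ≤ gcd(h, n) * t + p.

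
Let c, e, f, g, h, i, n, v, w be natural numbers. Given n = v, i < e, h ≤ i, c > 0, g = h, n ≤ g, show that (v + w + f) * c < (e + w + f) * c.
g = h and n ≤ g, therefore n ≤ h. h ≤ i and i < e, so h < e. Since n ≤ h, n < e. n = v, so v < e. Then v + w < e + w. Then v + w + f < e + w + f. Because c > 0, (v + w + f) * c < (e + w + f) * c.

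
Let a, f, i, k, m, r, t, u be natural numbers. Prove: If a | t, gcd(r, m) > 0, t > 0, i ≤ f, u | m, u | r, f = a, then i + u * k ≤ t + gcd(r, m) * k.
Since f = a and i ≤ f, i ≤ a. a | t and t > 0, hence a ≤ t. i ≤ a, so i ≤ t. Because u | r and u | m, u | gcd(r, m). gcd(r, m) > 0, so u ≤ gcd(r, m). Then u * k ≤ gcd(r, m) * k. Since i ≤ t, i + u * k ≤ t + gcd(r, m) * k.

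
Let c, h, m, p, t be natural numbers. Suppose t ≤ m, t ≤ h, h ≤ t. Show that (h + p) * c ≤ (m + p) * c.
Because t ≤ h and h ≤ t, t = h. Since t ≤ m, h ≤ m. Then h + p ≤ m + p. Then (h + p) * c ≤ (m + p) * c.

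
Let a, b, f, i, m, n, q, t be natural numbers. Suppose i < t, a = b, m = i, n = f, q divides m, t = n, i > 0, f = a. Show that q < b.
Since m = i and q divides m, q divides i. Since i > 0, q ≤ i. Because n = f and f = a, n = a. a = b, so n = b. t = n and i < t, so i < n. n = b, so i < b. Because q ≤ i, q < b.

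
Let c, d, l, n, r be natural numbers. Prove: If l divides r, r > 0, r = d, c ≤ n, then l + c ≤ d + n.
l divides r and r > 0, so l ≤ r. Since r = d, l ≤ d. Since c ≤ n, l + c ≤ d + n.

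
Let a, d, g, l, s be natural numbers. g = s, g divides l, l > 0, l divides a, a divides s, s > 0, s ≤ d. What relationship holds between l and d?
l ≤ d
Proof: g = s and g divides l, hence s divides l. Since l > 0, s ≤ l. From l divides a and a divides s, l divides s. s > 0, so l ≤ s. Since s ≤ l, s = l. s ≤ d, so l ≤ d.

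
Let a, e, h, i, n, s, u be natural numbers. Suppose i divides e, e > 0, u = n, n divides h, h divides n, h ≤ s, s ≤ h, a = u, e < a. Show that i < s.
i divides e and e > 0, hence i ≤ e. Since n divides h and h divides n, n = h. Since u = n, u = h. h ≤ s and s ≤ h, so h = s. u = h, so u = s. a = u and e < a, thus e < u. u = s, so e < s. i ≤ e, so i < s.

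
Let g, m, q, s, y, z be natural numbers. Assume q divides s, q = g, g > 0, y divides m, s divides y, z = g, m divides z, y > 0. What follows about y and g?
y = g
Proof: Because z = g and m divides z, m divides g. y divides m, so y divides g. g > 0, so y ≤ g. q divides s and s divides y, therefore q divides y. Since q = g, g divides y. y > 0, so g ≤ y. Since y ≤ g, y = g.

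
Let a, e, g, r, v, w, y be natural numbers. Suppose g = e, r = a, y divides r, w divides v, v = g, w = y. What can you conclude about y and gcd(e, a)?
y divides gcd(e, a)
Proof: v = g and g = e, therefore v = e. w = y and w divides v, so y divides v. v = e, so y divides e. r = a and y divides r, so y divides a. y divides e, so y divides gcd(e, a).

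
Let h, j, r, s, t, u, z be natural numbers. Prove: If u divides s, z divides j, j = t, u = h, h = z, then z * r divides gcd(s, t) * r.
u = h and h = z, hence u = z. u divides s, so z divides s. j = t and z divides j, hence z divides t. z divides s, so z divides gcd(s, t). Then z * r divides gcd(s, t) * r.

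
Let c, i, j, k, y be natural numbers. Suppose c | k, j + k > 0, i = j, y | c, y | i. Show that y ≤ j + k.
i = j and y | i, thus y | j. Since y | c and c | k, y | k. Because y | j, y | j + k. j + k > 0, so y ≤ j + k.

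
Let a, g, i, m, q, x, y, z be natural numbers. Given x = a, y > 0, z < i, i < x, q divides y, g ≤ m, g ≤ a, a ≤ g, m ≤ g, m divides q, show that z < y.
From a ≤ g and g ≤ a, a = g. x = a, so x = g. z < i and i < x, so z < x. Since x = g, z < g. From m ≤ g and g ≤ m, m = g. m divides q and q divides y, hence m divides y. Since m = g, g divides y. Since y > 0, g ≤ y. z < g, so z < y.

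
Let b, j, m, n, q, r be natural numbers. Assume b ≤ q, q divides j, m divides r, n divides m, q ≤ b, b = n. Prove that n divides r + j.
Since n divides m and m divides r, n divides r. q ≤ b and b ≤ q, thus q = b. b = n, so q = n. Since q divides j, n divides j. Since n divides r, n divides r + j.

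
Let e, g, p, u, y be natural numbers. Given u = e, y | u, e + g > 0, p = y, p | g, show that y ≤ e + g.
u = e and y | u, thus y | e. Because p = y and p | g, y | g. y | e, so y | e + g. Since e + g > 0, y ≤ e + g.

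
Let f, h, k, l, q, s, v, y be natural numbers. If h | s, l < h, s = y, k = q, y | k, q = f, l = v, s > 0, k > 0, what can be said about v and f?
v < f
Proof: l = v and l < h, so v < h. h | s and s > 0, therefore h ≤ s. Since s = y, h ≤ y. v < h, so v < y. Because y | k and k > 0, y ≤ k. k = q, so y ≤ q. v < y, so v < q. Since q = f, v < f.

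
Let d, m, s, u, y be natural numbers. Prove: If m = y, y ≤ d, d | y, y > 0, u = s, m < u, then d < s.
d | y and y > 0, so d ≤ y. Since y ≤ d, y = d. m = y, so m = d. Because u = s and m < u, m < s. m = d, so d < s.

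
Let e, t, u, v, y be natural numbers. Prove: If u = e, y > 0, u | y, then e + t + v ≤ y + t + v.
u | y and y > 0, so u ≤ y. u = e, so e ≤ y. Then e + t ≤ y + t. Then e + t + v ≤ y + t + v.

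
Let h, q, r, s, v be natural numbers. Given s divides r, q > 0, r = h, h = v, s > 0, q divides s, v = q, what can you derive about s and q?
s = q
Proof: Since q divides s and s > 0, q ≤ s. r = h and h = v, thus r = v. Since s divides r, s divides v. v = q, so s divides q. q > 0, so s ≤ q. q ≤ s, so q = s. Then s = q.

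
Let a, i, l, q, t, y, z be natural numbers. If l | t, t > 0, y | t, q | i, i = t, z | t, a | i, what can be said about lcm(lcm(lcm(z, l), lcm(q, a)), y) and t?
lcm(lcm(lcm(z, l), lcm(q, a)), y) ≤ t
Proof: z | t and l | t, so lcm(z, l) | t. q | i and a | i, therefore lcm(q, a) | i. Since i = t, lcm(q, a) | t. Since lcm(z, l) | t, lcm(lcm(z, l), lcm(q, a)) | t. Since y | t, lcm(lcm(lcm(z, l), lcm(q, a)), y) | t. Because t > 0, lcm(lcm(lcm(z, l), lcm(q, a)), y) ≤ t.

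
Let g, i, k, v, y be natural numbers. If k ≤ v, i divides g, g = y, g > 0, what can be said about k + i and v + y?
k + i ≤ v + y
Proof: Because i divides g and g > 0, i ≤ g. g = y, so i ≤ y. Since k ≤ v, k + i ≤ v + y.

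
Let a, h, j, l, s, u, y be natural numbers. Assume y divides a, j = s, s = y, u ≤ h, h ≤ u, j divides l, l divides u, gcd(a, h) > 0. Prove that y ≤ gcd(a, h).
j = s and s = y, thus j = y. u ≤ h and h ≤ u, so u = h. Since j divides l and l divides u, j divides u. u = h, so j divides h. Since j = y, y divides h. y divides a, so y divides gcd(a, h). gcd(a, h) > 0, so y ≤ gcd(a, h).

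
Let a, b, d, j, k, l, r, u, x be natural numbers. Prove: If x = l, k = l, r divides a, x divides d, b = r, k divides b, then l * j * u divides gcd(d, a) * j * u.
Because x = l and x divides d, l divides d. k = l and k divides b, therefore l divides b. From b = r, l divides r. r divides a, so l divides a. Since l divides d, l divides gcd(d, a). Then l * j divides gcd(d, a) * j. Then l * j * u divides gcd(d, a) * j * u.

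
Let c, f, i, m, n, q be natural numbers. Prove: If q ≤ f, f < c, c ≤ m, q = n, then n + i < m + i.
Since q = n and q ≤ f, n ≤ f. Since f < c, n < c. Since c ≤ m, n < m. Then n + i < m + i.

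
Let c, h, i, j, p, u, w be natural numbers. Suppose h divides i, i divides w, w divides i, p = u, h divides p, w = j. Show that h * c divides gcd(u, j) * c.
Since p = u and h divides p, h divides u. i divides w and w divides i, hence i = w. Since w = j, i = j. Since h divides i, h divides j. h divides u, so h divides gcd(u, j). Then h * c divides gcd(u, j) * c.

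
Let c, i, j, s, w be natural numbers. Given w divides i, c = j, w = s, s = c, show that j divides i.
Because w = s and s = c, w = c. Since c = j, w = j. Since w divides i, j divides i.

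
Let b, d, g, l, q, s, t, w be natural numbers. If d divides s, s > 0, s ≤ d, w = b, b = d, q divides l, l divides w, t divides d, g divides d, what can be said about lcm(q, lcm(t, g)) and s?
lcm(q, lcm(t, g)) divides s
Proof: Because d divides s and s > 0, d ≤ s. Since s ≤ d, d = s. w = b and b = d, therefore w = d. q divides l and l divides w, so q divides w. Since w = d, q divides d. Because t divides d and g divides d, lcm(t, g) divides d. q divides d, so lcm(q, lcm(t, g)) divides d. Since d = s, lcm(q, lcm(t, g)) divides s.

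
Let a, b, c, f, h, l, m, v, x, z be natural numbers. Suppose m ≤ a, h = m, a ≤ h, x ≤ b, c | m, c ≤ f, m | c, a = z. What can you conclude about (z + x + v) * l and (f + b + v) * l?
(z + x + v) * l ≤ (f + b + v) * l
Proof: Since c | m and m | c, c = m. h = m and a ≤ h, hence a ≤ m. Since m ≤ a, m = a. Since c = m, c = a. a = z, so c = z. c ≤ f, so z ≤ f. x ≤ b, so z + x ≤ f + b. Then z + x + v ≤ f + b + v. Then (z + x + v) * l ≤ (f + b + v) * l.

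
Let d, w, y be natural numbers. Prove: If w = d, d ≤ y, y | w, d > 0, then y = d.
w = d and y | w, hence y | d. d > 0, so y ≤ d. Since d ≤ y, d = y. Then y = d.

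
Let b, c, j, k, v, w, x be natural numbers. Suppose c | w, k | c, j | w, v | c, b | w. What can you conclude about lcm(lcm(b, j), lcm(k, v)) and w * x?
lcm(lcm(b, j), lcm(k, v)) | w * x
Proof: Since b | w and j | w, lcm(b, j) | w. k | c and v | c, thus lcm(k, v) | c. c | w, so lcm(k, v) | w. Since lcm(b, j) | w, lcm(lcm(b, j), lcm(k, v)) | w. Then lcm(lcm(b, j), lcm(k, v)) | w * x.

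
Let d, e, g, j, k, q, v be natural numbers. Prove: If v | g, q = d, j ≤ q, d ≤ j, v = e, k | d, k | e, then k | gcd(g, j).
From v = e and v | g, e | g. Since k | e, k | g. q = d and j ≤ q, therefore j ≤ d. Because d ≤ j, d = j. k | d, so k | j. k | g, so k | gcd(g, j).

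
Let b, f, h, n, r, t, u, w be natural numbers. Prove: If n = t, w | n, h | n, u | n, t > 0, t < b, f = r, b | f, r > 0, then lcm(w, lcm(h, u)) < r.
From h | n and u | n, lcm(h, u) | n. Since w | n, lcm(w, lcm(h, u)) | n. From n = t, lcm(w, lcm(h, u)) | t. t > 0, so lcm(w, lcm(h, u)) ≤ t. f = r and b | f, therefore b | r. Since r > 0, b ≤ r. t < b, so t < r. Since lcm(w, lcm(h, u)) ≤ t, lcm(w, lcm(h, u)) < r.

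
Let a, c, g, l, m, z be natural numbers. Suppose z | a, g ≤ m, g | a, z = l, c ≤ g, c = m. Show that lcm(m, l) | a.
c = m and c ≤ g, therefore m ≤ g. Since g ≤ m, g = m. g | a, so m | a. z = l and z | a, thus l | a. Since m | a, lcm(m, l) | a.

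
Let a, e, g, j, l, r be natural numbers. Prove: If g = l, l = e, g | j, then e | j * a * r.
g = l and l = e, so g = e. Since g | j, e | j. Then e | j * a. Then e | j * a * r.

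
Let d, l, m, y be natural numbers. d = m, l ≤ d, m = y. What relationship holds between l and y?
l ≤ y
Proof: d = m and m = y, so d = y. l ≤ d, so l ≤ y.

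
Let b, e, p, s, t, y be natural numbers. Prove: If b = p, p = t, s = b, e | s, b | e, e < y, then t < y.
From b = p and p = t, b = t. Since s = b and e | s, e | b. b | e, so e = b. e < y, so b < y. b = t, so t < y.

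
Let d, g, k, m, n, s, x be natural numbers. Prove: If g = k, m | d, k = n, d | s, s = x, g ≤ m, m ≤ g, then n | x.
m ≤ g and g ≤ m, thus m = g. Since g = k, m = k. m | d and d | s, hence m | s. m = k, so k | s. Since k = n, n | s. Since s = x, n | x.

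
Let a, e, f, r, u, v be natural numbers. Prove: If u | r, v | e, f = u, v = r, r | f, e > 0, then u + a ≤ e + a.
f = u and r | f, thus r | u. From u | r, r = u. v = r and v | e, hence r | e. Since r = u, u | e. e > 0, so u ≤ e. Then u + a ≤ e + a.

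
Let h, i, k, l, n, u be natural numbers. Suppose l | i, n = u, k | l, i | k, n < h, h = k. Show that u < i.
k | l and l | i, so k | i. From i | k, k = i. h = k, so h = i. n = u and n < h, thus u < h. Since h = i, u < i.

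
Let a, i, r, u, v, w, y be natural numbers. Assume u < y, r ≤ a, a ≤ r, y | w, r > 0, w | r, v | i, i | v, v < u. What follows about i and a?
i < a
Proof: r ≤ a and a ≤ r, hence r = a. v | i and i | v, thus v = i. Because v < u and u < y, v < y. v = i, so i < y. y | w and w | r, hence y | r. Since r > 0, y ≤ r. Since i < y, i < r. r = a, so i < a.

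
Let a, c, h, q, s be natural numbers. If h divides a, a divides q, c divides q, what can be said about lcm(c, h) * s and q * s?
lcm(c, h) * s divides q * s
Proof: Since h divides a and a divides q, h divides q. Since c divides q, lcm(c, h) divides q. Then lcm(c, h) * s divides q * s.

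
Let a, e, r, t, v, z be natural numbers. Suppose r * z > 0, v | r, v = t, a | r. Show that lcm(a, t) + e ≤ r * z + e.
v = t and v | r, hence t | r. Since a | r, lcm(a, t) | r. Then lcm(a, t) | r * z. Since r * z > 0, lcm(a, t) ≤ r * z. Then lcm(a, t) + e ≤ r * z + e.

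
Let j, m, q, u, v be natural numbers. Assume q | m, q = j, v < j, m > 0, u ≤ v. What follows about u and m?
u < m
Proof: u ≤ v and v < j, so u < j. From q | m and m > 0, q ≤ m. q = j, so j ≤ m. u < j, so u < m.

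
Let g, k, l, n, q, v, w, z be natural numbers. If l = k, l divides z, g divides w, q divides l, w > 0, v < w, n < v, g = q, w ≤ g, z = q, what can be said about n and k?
n < k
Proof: Because z = q and l divides z, l divides q. Since q divides l, q = l. Since g = q, g = l. l = k, so g = k. Since g divides w and w > 0, g ≤ w. Since w ≤ g, w = g. n < v and v < w, hence n < w. Since w = g, n < g. g = k, so n < k.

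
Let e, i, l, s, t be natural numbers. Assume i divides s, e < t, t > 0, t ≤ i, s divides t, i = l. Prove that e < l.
i divides s and s divides t, thus i divides t. Since t > 0, i ≤ t. Since t ≤ i, t = i. Since i = l, t = l. Since e < t, e < l.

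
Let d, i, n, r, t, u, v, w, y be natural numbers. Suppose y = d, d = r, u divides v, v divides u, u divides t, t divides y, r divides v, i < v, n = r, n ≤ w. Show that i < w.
Because y = d and d = r, y = r. u divides v and v divides u, hence u = v. Since u divides t, v divides t. t divides y, so v divides y. Since y = r, v divides r. From r divides v, v = r. i < v, so i < r. Because n = r and n ≤ w, r ≤ w. Since i < r, i < w.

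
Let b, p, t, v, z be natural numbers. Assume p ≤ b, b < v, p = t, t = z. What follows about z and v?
z < v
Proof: p = t and t = z, hence p = z. p ≤ b, so z ≤ b. Since b < v, z < v.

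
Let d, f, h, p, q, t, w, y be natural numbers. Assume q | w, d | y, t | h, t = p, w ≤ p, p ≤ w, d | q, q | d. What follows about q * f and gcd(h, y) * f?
q * f | gcd(h, y) * f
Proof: w ≤ p and p ≤ w, thus w = p. Because q | w, q | p. t = p and t | h, hence p | h. q | p, so q | h. From d | q and q | d, d = q. d | y, so q | y. q | h, so q | gcd(h, y). Then q * f | gcd(h, y) * f.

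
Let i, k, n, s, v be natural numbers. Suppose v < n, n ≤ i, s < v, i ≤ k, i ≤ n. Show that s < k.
From s < v and v < n, s < n. i ≤ n and n ≤ i, hence i = n. Since i ≤ k, n ≤ k. s < n, so s < k.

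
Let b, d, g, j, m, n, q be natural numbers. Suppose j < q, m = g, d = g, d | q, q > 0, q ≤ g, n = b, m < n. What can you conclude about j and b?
j < b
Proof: d = g and d | q, hence g | q. q > 0, so g ≤ q. q ≤ g, so g = q. m = g, so m = q. n = b and m < n, thus m < b. Since m = q, q < b. j < q, so j < b.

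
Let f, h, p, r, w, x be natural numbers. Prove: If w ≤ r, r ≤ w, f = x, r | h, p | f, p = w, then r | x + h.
Since w ≤ r and r ≤ w, w = r. p = w and p | f, thus w | f. f = x, so w | x. Since w = r, r | x. r | h, so r | x + h.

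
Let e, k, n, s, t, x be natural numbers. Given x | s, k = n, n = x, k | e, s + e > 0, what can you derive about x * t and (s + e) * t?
x * t ≤ (s + e) * t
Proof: Because k = n and n = x, k = x. k | e, so x | e. Because x | s, x | s + e. s + e > 0, so x ≤ s + e. Then x * t ≤ (s + e) * t.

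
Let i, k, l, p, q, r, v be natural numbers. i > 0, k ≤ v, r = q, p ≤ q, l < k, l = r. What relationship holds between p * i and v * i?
p * i < v * i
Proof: From l = r and r = q, l = q. Because l < k, q < k. Since p ≤ q, p < k. k ≤ v, so p < v. Combined with i > 0, by multiplying by a positive, p * i < v * i.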